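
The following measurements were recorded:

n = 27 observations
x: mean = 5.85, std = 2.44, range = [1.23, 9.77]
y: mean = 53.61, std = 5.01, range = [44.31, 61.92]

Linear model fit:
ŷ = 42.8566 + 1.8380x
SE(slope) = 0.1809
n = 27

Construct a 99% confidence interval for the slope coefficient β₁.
The 99% CI for β₁ is (1.3338, 2.3422)

Confidence interval for the slope:

The 99% CI for β₁ is: β̂₁ ± t*(α/2, n-2) × SE(β̂₁)

Step 1: Find critical t-value
- Confidence level = 0.99
- Degrees of freedom = n - 2 = 27 - 2 = 25
- t*(α/2, 25) = 2.7874

Step 2: Calculate margin of error
Margin = 2.7874 × 0.1809 = 0.5042

Step 3: Construct interval
CI = 1.8380 ± 0.5042
CI = (1.3338, 2.3422)

Interpretation: each one-unit increase in x is associated with a change in mean y of between 1.3338 and 2.3422, with 99% confidence.
Both endpoints are positive, so the data support a genuinely positive slope at this confidence level.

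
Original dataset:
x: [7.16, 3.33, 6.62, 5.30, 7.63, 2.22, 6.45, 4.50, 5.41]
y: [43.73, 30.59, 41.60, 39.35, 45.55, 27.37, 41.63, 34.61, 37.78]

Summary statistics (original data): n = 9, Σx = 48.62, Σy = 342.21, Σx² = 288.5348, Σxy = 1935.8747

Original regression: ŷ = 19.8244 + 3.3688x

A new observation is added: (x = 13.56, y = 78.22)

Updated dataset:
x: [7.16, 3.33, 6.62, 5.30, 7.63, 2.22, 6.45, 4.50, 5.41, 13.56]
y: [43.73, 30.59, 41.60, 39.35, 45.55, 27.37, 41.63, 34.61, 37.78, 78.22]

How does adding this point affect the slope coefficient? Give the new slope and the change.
The slope changes from 3.3688 to 4.4572 (change of +1.0884, or +32.3%).

The new point has HIGH LEVERAGE: x = 13.56 is far from the original mean x̄ = 48.62/9 ≈ 5.40 (original range [2.22, 7.63]).

Step 1: Update the sums with the new point (n goes from 9 to 10)
Σx  = 48.62 + 13.56 = 62.18
Σy  = 342.21 + 78.22 = 420.43
Σx² = 288.5348 + 13.56² = 288.5348 + 183.8736 = 472.4084
Σxy = 1935.8747 + 13.56×78.22 = 1935.8747 + 1060.6632 = 2996.5379

Step 2: Recompute the slope with b₁ = (nΣxy − ΣxΣy) / (nΣx² − (Σx)²)
Numerator   = 10×2996.5379 − 62.18×420.43 = 29965.3790 − 26142.3374 = 3823.0416
Denominator = 10×472.4084 − 62.18² = 4724.0840 − 3866.3524 = 857.7316
b₁(new) = 3823.0416 / 857.7316 = 4.4572

(Same formula on the original sums: (9×1935.8747 − 48.62×342.21) / (9×288.5348 − 48.62²) = 784.6221 / 232.9088 = 3.3688, matching the given fit.)

Step 3: Change in slope
Δβ₁ = 4.4572 − 3.3688 = +1.0884
Relative change = +1.0884 / 3.3688 × 100% = +32.3%
→ the slope increases when the point is added.

A high-leverage point only changes the slope if it is off the original line; here y = 78.22 is above the original trend, so the slope increases.
In practice: check such a point for data-entry or measurement error; investigate whether it comes from the same population as the rest of the sample.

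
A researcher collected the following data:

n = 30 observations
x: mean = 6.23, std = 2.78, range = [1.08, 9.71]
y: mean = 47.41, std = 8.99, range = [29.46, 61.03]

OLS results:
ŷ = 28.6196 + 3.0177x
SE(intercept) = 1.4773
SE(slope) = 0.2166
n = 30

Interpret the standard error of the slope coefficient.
SE(slope) = 0.2166 measures the uncertainty in the estimated slope. The coefficient is estimated precisely (SE/|β̂₁| = 7.2%).

SE(β̂₁) = 0.2166 says: if we drew many samples of n = 30 from the same population and refit each time, the fitted slopes would scatter with a standard deviation of roughly 0.2166 around the true β₁.

Relative precision:
- SE / |β̂₁| = 0.2166 / 3.0177 = 7.2%
- Rule of thumb (under 20%: precise; 20% to under 50%: moderately precise; 50% or more: imprecise) → precise

Link to interval estimation: a confidence interval for β₁ is β̂₁ ± t* × 0.2166, so SE sets the half-width per unit of t*.

What drives SE(β̂₁): more residual scatter → larger SE; larger n (here n = 30) → smaller SE.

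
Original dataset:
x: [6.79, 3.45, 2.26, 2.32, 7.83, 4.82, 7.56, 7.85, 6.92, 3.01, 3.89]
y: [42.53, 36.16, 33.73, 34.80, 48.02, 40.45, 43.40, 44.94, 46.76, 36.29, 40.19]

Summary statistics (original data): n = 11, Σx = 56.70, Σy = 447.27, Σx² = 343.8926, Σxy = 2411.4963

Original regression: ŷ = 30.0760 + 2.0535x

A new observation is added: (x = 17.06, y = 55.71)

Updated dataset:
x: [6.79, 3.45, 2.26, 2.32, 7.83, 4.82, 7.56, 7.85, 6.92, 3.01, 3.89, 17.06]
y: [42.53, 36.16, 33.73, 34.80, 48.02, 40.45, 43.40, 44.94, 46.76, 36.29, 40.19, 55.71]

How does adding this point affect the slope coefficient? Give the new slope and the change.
The slope changes from 2.0535 to 1.4886 (change of -0.5649, or -27.5%).

x = 17.06 lies well outside the original x-range [2.26, 7.85] (x̄ ≈ 5.15), so this observation has high leverage and can move the slope substantially.

Step 1: Update the sums with the new point (n goes from 11 to 12)
Σx  = 56.70 + 17.06 = 73.76
Σy  = 447.27 + 55.71 = 502.98
Σx² = 343.8926 + 17.06² = 343.8926 + 291.0436 = 634.9362
Σxy = 2411.4963 + 17.06×55.71 = 2411.4963 + 950.4126 = 3361.9089

Step 2: Recompute the slope with b₁ = (nΣxy − ΣxΣy) / (nΣx² − (Σx)²)
Numerator   = 12×3361.9089 − 73.76×502.98 = 40342.9068 − 37099.8048 = 3243.1020
Denominator = 12×634.9362 − 73.76² = 7619.2344 − 5440.5376 = 2178.6968
b₁(new) = 3243.1020 / 2178.6968 = 1.4886

(Same formula on the original sums: (11×2411.4963 − 56.70×447.27) / (11×343.8926 − 56.70²) = 1166.2503 / 567.9286 = 2.0535, matching the given fit.)

Step 3: Change in slope
Δβ₁ = 1.4886 − 2.0535 = -0.5649
Relative change = -0.5649 / 2.0535 × 100% = -27.5%
→ the slope decreases when the point is added.

Because the point sits below the extension of the original line at a high-leverage x, it tilts the fit down.
In practice: examine leverage (hᵢ) and Cook's distance rather than deleting it automatically; investigate whether it comes from the same population as the rest of the sample.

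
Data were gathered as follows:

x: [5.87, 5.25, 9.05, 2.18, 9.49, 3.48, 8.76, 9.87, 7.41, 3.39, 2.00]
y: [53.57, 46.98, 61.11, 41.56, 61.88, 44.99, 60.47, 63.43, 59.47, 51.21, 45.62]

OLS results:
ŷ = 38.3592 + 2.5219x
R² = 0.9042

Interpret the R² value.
The model explains 90.42% of the variance in y (R² = 0.9042), leaving 9.58% unexplained; the fit is strong.

The coefficient of determination R² is the fraction of the total variation in y that the fitted line accounts for.

Here R² = 0.9042:
- Explained: 90.42% of the variation in y
- Unexplained (residual): 100% − 90.42% = 9.58%
- Rule of thumb (below 0.3 weak; 0.3 to below 0.7 moderate; 0.7 and above strong) → strong

Calculation: R² = 1 − (SS_res / SS_tot), where SS_res is the sum of squared residuals and SS_tot the total sum of squares.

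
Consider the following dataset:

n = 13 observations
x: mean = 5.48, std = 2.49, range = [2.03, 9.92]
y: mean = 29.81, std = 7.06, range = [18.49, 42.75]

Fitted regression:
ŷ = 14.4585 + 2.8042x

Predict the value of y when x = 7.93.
ŷ = 36.6958

To predict y for x = 7.93, substitute into the regression equation:

ŷ = 14.4585 + 2.8042 × 7.93
ŷ = 14.4585 + 22.2373
ŷ = 36.6958

This is the fitted mean response at that x — an individual observation would come with a wider prediction interval.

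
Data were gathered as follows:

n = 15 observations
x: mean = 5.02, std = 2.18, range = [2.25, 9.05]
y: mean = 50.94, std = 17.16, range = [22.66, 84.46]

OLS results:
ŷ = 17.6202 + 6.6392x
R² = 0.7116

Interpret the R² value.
About 71.16% of the variability in y is accounted for by the regression on x (R² = 0.7116) — a strong linear fit.

R² = 1 − SS_res/SS_tot compares the residual scatter to the total scatter of y about its mean.

Here R² = 0.7116:
- Explained: 71.16% of the variation in y
- Unexplained (residual): 100% − 71.16% = 28.84%
- Rule of thumb (below 0.3 weak; 0.3 to below 0.7 moderate; 0.7 and above strong) → strong

Note: R² says nothing about causation, and a high R² does not by itself mean the linear form is appropriate — check the residuals.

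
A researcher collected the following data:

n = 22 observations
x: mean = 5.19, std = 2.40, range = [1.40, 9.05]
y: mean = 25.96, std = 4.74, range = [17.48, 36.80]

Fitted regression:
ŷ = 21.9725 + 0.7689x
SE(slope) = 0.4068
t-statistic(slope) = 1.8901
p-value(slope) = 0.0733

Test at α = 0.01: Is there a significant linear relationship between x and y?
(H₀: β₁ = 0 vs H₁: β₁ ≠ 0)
p-value = 0.0733 ≥ α = 0.01, so we fail to reject H₀. The relationship is not significant.

Hypothesis test for the slope coefficient:

H₀: β₁ = 0 (no linear relationship)
H₁: β₁ ≠ 0 (linear relationship exists)

Test statistic: t = β̂₁ / SE(β̂₁) = 0.7689 / 0.4068 = 1.8901

p = 0.0733: how often a slope estimate this far from 0 (in SE units) would arise by chance if β₁ were truly 0.

Decision rule: reject H₀ if p-value < α.
p-value = 0.0733 ≥ α = 0.01 → fail to reject H₀.

Conclusion: the linear association between x and y is not significant at the 1% level.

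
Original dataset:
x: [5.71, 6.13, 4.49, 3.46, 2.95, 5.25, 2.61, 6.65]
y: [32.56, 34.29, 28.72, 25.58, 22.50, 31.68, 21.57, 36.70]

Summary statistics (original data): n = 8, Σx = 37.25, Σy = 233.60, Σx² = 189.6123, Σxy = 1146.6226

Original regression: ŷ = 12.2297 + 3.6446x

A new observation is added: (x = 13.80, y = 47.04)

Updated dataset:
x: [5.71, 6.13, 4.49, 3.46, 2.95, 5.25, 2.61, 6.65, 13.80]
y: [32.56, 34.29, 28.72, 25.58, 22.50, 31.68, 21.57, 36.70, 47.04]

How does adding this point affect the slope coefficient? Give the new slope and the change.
Adding the point moves β₁ from 3.6446 to 2.2536, i.e. it decreases by 1.3910 (-38.2%).

x = 13.80 lies well outside the original x-range [2.61, 6.65] (x̄ ≈ 4.66), so this observation has high leverage and can move the slope substantially.

Step 1: Update the sums with the new point (n goes from 8 to 9)
Σx  = 37.25 + 13.80 = 51.05
Σy  = 233.60 + 47.04 = 280.64
Σx² = 189.6123 + 13.80² = 189.6123 + 190.4400 = 380.0523
Σxy = 1146.6226 + 13.80×47.04 = 1146.6226 + 649.1520 = 1795.7746

Step 2: Recompute the slope with b₁ = (nΣxy − ΣxΣy) / (nΣx² − (Σx)²)
Numerator   = 9×1795.7746 − 51.05×280.64 = 16161.9714 − 14326.6720 = 1835.2994
Denominator = 9×380.0523 − 51.05² = 3420.4707 − 2606.1025 = 814.3682
b₁(new) = 1835.2994 / 814.3682 = 2.2536

(Same formula on the original sums: (8×1146.6226 − 37.25×233.60) / (8×189.6123 − 37.25²) = 471.3808 / 129.3359 = 3.6446, matching the given fit.)

Step 3: Change in slope
Δβ₁ = 2.2536 − 3.6446 = -1.3910
Relative change = -1.3910 / 3.6446 × 100% = -38.2%
→ the slope decreases when the point is added.

Because the point sits below the extension of the original line at a high-leverage x, it tilts the fit down.
In practice: refit with and without it and report both if conclusions differ; examine leverage (hᵢ) and Cook's distance rather than deleting it automatically.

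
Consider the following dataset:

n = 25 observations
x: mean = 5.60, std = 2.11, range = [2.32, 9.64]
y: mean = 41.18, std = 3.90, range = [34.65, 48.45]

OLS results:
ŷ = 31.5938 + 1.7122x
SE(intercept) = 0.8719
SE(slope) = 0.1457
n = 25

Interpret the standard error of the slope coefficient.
SE(β̂₁) = 0.1457 is the estimated standard deviation of the slope estimate across repeated samples; relative to β̂₁ = 1.7122 that is 8.5%, a precise estimate.

What SE measures:
- The standard error quantifies the sampling variability of the coefficient estimate
- It is the estimated standard deviation of β̂₁ across hypothetical repeated samples of the same size
- Smaller SE → more precise estimate

Relative precision:
- SE / |β̂₁| = 0.1457 / 1.7122 = 8.5%
- Rule of thumb (under 20%: precise; 20% to under 50%: moderately precise; 50% or more: imprecise) → precise

Link to interval estimation: a confidence interval for β₁ is β̂₁ ± t* × 0.1457, so SE sets the half-width per unit of t*.

What drives SE(β̂₁): larger n (here n = 25) → smaller SE; wider spread of x values → smaller SE; more residual scatter → larger SE.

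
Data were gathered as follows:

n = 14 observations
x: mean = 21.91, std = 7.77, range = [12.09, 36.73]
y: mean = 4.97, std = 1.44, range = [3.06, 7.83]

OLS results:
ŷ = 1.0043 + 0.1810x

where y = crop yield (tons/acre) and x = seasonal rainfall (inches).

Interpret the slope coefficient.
For each additional inch of rainfall, predicted crop yield increases by approximately 0.1810 tons/acre.

β₁ = 0.1810 is the change in predicted crop yield (tons/acre) per additional inch of rainfall.

Interpretation:
- Rainfall up by 1 inch → predicted crop yield increases by 0.1810 tons/acre
- The effect is assumed constant over the observed range of x (linearity)

The intercept β₀ = 1.0043 is the predicted crop yield when rainfall = 0; since the smallest observed x is 12.09, this is an extrapolation and mainly anchors the line.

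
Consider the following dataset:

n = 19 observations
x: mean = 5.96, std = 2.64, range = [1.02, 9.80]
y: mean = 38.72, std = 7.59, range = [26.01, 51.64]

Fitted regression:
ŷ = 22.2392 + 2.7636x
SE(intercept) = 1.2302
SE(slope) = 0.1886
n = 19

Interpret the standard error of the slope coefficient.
The slope 2.7636 is pinned down to within about ±0.1886 (one SE) by these data — relative uncertainty 6.8%, i.e. precise.

What SE measures:
- The standard error quantifies the sampling variability of the coefficient estimate
- It is the estimated standard deviation of β̂₁ across hypothetical repeated samples of the same size
- Smaller SE → more precise estimate

Relative precision:
- SE / |β̂₁| = 0.1886 / 2.7636 = 6.8%
- Rule of thumb (under 20%: precise; 20% to under 50%: moderately precise; 50% or more: imprecise) → precise

Rough 95% range (±2 SE): 2.7636 ± 0.3772 → (2.3864, 3.1408).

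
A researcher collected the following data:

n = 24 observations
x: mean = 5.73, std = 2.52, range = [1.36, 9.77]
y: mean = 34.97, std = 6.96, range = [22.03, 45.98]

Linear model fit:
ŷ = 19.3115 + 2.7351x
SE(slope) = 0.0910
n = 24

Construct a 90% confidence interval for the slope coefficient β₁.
The 90% CI for β₁ is (2.5788, 2.8914)

Confidence interval for the slope:

The 90% CI for β₁ is: β̂₁ ± t*(α/2, n-2) × SE(β̂₁)

Step 1: Find critical t-value
- Confidence level = 0.9
- Degrees of freedom = n - 2 = 24 - 2 = 22
- t*(α/2, 22) = 1.7171

Step 2: Calculate margin of error
Margin = 1.7171 × 0.0910 = 0.1563

Step 3: Construct interval
CI = 2.7351 ± 0.1563
CI = (2.5788, 2.8914)

Interpretation: We are 90% confident that the true slope β₁ lies between 2.5788 and 2.8914.
The interval does not include 0, suggesting a significant linear relationship.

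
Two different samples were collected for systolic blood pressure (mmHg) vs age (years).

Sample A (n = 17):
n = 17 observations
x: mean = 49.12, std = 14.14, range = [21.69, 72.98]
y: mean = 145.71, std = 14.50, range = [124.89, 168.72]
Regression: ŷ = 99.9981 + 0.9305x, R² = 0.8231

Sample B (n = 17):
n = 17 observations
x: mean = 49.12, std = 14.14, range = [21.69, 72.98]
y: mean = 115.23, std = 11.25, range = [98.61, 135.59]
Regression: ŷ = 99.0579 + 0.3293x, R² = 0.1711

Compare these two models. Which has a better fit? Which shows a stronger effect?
Model A has the better fit (R² = 0.8231 vs 0.1711). Model A shows the stronger effect (|β₁| = 0.9305 vs 0.3293).

Model Comparison:

Goodness of fit (R²):
- Model A: R² = 0.8231 → 82.31% of variance in blood pressure explained
- Model B: R² = 0.1711 → 17.11% of variance in blood pressure explained
- 0.8231 > 0.1711 → Model A has the better fit

Effect size (slope magnitude):
- Model A: β₁ = 0.9305 → predicted blood pressure rises 0.9305 mmHg per additional year of age
- Model B: β₁ = 0.3293 → predicted blood pressure rises 0.3293 mmHg per additional year of age
- |0.9305| > |0.3293| → Model A shows the stronger marginal effect

Note: R² measures how tightly points cluster around the line; β₁ measures how steep the line is — they answer different questions.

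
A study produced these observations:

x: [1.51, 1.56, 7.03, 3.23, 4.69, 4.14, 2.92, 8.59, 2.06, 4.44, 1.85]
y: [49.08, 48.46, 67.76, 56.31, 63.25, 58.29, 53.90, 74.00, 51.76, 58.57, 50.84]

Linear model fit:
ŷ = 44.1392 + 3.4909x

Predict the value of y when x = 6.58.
ŷ = 67.1093

To predict y for x = 6.58, substitute into the regression equation:

ŷ = 44.1392 + 3.4909 × 6.58
ŷ = 44.1392 + 22.9701
ŷ = 67.1093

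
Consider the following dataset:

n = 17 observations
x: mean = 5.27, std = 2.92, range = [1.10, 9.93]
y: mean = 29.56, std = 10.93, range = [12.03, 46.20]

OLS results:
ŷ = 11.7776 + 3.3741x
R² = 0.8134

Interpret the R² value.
The model explains 81.34% of the variance in y (R² = 0.8134), leaving 18.66% unexplained; the fit is strong.

R² (coefficient of determination) measures the proportion of variance in y explained by the regression model.

Here R² = 0.8134:
- Explained: 81.34% of the variation in y
- Unexplained (residual): 100% − 81.34% = 18.66%
- Rule of thumb (below 0.3 weak; 0.3 to below 0.7 moderate; 0.7 and above strong) → strong

Note: R² says nothing about causation, and a high R² does not by itself mean the linear form is appropriate — check the residuals.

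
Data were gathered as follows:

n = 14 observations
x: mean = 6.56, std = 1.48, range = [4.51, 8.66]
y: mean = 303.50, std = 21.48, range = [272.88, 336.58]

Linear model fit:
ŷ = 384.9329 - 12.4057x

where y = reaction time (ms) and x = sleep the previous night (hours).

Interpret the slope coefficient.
On average, reaction time is about 12.4057 ms lower for every extra hour of sleep.

The slope β₁ = -12.4057 gives the rate at which the fitted reaction time changes with sleep.

Interpretation:
- Sleep up by 1 hour → predicted reaction time decreases by 12.4057 ms
- This is a linear approximation: the same per-unit change is assumed across the whole observed x range

(β₀ = 384.9329 is the fitted value at x = 0 and is not part of the slope interpretation.)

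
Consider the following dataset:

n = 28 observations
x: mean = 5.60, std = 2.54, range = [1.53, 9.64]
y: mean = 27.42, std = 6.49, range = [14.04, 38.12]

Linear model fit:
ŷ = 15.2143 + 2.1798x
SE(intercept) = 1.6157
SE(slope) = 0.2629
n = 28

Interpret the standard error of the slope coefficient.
SE(slope) = 0.2629 measures the uncertainty in the estimated slope. The coefficient is estimated precisely (SE/|β̂₁| = 12.1%).

SE(β̂₁) = s / √Sxx, where s is the residual standard deviation and Sxx = Σ(x − x̄)². It is the yardstick for how far β̂₁ = 2.1798 could plausibly be from the true slope.

Relative precision:
- SE / |β̂₁| = 0.2629 / 2.1798 = 12.1%
- Rule of thumb (under 20%: precise; 20% to under 50%: moderately precise; 50% or more: imprecise) → precise

Rough 95% range (±2 SE): 2.1798 ± 0.5258 → (1.6540, 2.7056).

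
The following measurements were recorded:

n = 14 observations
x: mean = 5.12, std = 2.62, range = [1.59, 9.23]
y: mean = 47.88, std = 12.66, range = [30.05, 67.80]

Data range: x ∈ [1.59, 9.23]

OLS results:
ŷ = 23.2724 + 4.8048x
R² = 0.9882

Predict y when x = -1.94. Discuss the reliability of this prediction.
ŷ = 13.9511 (extrapolation — x = -1.94 lies outside [1.59, 9.23], so reliability is low).

Prediction calculation:
ŷ = 23.2724 + 4.8048 × (-1.94)
ŷ = 13.9511

Reliability:
- Data range: x ∈ [1.59, 9.23]
- Prediction point: x = -1.94 is 3.53 units below the observed range → this is EXTRAPOLATION, not interpolation

Why that matters here:
- R² describes fit only over the sampled x values; it says nothing about behaviour beyond them
- Real relationships often flatten, saturate, or turn nonlinear at extremes
- The standard error of prediction grows with (x − x̄)², and x = -1.94 is far from x̄ = 5.12

A defensible statement: 'if the linear trend continued to x = -1.94, y would be about 13.9511' — the premise is untested.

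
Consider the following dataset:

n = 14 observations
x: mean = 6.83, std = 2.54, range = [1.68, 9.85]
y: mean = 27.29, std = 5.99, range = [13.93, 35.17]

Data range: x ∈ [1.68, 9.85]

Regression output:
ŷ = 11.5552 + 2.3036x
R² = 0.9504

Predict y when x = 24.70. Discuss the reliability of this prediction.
ŷ = 68.4541 (extrapolation — x = 24.70 lies outside [1.68, 9.85], so reliability is low).

Prediction calculation:
ŷ = 11.5552 + 2.3036 × 24.70
ŷ = 68.4541

Reliability:
- Data range: x ∈ [1.68, 9.85]
- Prediction point: x = 24.70 is 14.85 units above the observed range → this is EXTRAPOLATION, not interpolation

Why that matters here:
- Real relationships often flatten, saturate, or turn nonlinear at extremes
- R² describes fit only over the sampled x values; it says nothing about behaviour beyond them
- There are no observations near this x to validate the fitted line there

The R² = 0.9504 only validates the fit within [1.68, 9.85]; treat ŷ = 68.4541 with caution.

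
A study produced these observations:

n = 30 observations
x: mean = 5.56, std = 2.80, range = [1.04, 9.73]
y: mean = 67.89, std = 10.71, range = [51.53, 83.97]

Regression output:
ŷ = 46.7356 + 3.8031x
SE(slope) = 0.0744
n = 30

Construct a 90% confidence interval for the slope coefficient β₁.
The 90% CI for β₁ is (3.6765, 3.9297)

Confidence interval for the slope:

The 90% CI for β₁ is: β̂₁ ± t*(α/2, n-2) × SE(β̂₁)

Step 1: Find critical t-value
- Confidence level = 0.9
- Degrees of freedom = n - 2 = 30 - 2 = 28
- t*(α/2, 28) = 1.7011

Step 2: Calculate margin of error
Margin = 1.7011 × 0.0744 = 0.1266

Step 3: Construct interval
CI = 3.8031 ± 0.1266
CI = (3.6765, 3.9297)

Interpretation: each one-unit increase in x is associated with a change in mean y of between 3.6765 and 3.9297, with 90% confidence.
The interval does not include 0, suggesting a significant linear relationship.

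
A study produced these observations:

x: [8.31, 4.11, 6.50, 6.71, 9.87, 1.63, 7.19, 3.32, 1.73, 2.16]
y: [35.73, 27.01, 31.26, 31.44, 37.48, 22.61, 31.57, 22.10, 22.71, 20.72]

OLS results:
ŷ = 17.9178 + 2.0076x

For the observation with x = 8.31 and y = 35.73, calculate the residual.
Residual = 1.1290

The residual is the difference between the actual value and the predicted value:

Residual = y - ŷ

Step 1: Calculate predicted value
ŷ = 17.9178 + 2.0076 × 8.31
ŷ = 34.6010

Step 2: Calculate residual
Residual = 35.73 - 34.6010
Residual = 1.1290

Sign check: y > ŷ, so the point is above the line and the fit underestimates here.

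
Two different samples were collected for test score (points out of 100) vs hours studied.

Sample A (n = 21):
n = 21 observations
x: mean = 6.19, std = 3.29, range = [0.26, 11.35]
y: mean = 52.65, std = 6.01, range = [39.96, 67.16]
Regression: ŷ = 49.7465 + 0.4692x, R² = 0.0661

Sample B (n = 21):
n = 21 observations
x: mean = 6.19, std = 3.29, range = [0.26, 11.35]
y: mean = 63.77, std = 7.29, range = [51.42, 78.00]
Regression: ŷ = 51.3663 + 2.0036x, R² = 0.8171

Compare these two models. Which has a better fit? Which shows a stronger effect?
Model B has the better fit (R² = 0.8171 vs 0.0661). Model B shows the stronger effect (|β₁| = 2.0036 vs 0.4692).

Model Comparison:

Fit — compare R²:
- Model A: R² = 0.0661 → 6.61% of variance in test score explained
- Model B: R² = 0.8171 → 81.71% of variance in test score explained
- 0.8171 > 0.0661 → Model B has the better fit

Effect size (slope magnitude):
- Model A: β₁ = 0.4692 → predicted test score rises 0.4692 points per additional hour of study time
- Model B: β₁ = 2.0036 → predicted test score rises 2.0036 points per additional hour of study time
- |0.4692| < |2.0036| → Model B shows the stronger marginal effect

Notes:
- The two samples could reflect different populations, time periods, or measurement quality.
- A better fit (higher R²) doesn't necessarily mean a more important relationship.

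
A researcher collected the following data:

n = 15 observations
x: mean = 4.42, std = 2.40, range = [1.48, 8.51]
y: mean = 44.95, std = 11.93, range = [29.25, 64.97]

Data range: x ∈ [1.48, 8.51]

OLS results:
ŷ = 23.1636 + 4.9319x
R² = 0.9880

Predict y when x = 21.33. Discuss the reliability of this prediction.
The equation gives ŷ = 128.3610; however x = 21.33 is 12.82 units above the observed range, so this extrapolated value should not be trusted.

Prediction calculation:
ŷ = 23.1636 + 4.9319 × 21.33
ŷ = 128.3610

Reliability:
- Data range: x ∈ [1.48, 8.51]
- Prediction point: x = 21.33 is 12.82 units above the observed range → this is EXTRAPOLATION, not interpolation

Why that matters here:
- Real relationships often flatten, saturate, or turn nonlinear at extremes
- There are no observations near this x to validate the fitted line there

A defensible statement: 'if the linear trend continued to x = 21.33, y would be about 128.3610' — the premise is untested.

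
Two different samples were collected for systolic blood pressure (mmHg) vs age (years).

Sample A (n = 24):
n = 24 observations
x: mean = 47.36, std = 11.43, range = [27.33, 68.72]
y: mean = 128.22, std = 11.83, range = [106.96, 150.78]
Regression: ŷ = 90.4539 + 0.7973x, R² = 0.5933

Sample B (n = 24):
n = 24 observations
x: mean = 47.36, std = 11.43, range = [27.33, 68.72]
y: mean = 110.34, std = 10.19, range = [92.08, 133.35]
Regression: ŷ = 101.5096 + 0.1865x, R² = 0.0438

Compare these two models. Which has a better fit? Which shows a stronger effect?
Model A has the better fit (R² = 0.5933 vs 0.0438). Model A shows the stronger effect (|β₁| = 0.7973 vs 0.1865).

Model Comparison:

Which explains more variance? (R²)
- Model A: R² = 0.5933 → 59.33% of variance in blood pressure explained
- Model B: R² = 0.0438 → 4.38% of variance in blood pressure explained
- 0.5933 > 0.0438 → Model A has the better fit

Which has the larger per-year effect? (|β₁|)
- Model A: β₁ = 0.7973 → predicted blood pressure rises 0.7973 mmHg per additional year of age
- Model B: β₁ = 0.1865 → predicted blood pressure rises 0.1865 mmHg per additional year of age
- |0.7973| > |0.1865| → Model A shows the stronger marginal effect

Notes:
- A better fit (higher R²) doesn't necessarily mean a more important relationship.
- A steeper slope doesn't make a better model if the scatter around the line is large.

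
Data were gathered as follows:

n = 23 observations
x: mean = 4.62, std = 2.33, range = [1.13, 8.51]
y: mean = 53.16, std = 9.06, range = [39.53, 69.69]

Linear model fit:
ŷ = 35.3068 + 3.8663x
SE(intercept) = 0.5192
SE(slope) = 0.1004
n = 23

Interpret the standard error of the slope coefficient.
The slope 3.8663 is pinned down to within about ±0.1004 (one SE) by these data — relative uncertainty 2.6%, i.e. precise.

SE(β̂₁) = 0.1004 says: if we drew many samples of n = 23 from the same population and refit each time, the fitted slopes would scatter with a standard deviation of roughly 0.1004 around the true β₁.

Relative precision:
- SE / |β̂₁| = 0.1004 / 3.8663 = 2.6%
- Rule of thumb (under 20%: precise; 20% to under 50%: moderately precise; 50% or more: imprecise) → precise

Link to interval estimation: a confidence interval for β₁ is β̂₁ ± t* × 0.1004, so SE sets the half-width per unit of t*.

What drives SE(β̂₁): more residual scatter → larger SE; wider spread of x values → smaller SE.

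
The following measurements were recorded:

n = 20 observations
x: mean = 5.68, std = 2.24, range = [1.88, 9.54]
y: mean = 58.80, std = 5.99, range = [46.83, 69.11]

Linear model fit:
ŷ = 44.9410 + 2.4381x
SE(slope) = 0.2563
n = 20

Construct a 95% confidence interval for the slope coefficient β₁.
The 95% CI for β₁ is (1.8996, 2.9766)

Confidence interval for the slope:

The 95% CI for β₁ is: β̂₁ ± t*(α/2, n-2) × SE(β̂₁)

Step 1: Find critical t-value
- Confidence level = 0.95
- Degrees of freedom = n - 2 = 20 - 2 = 18
- t*(α/2, 18) = 2.1009

Step 2: Calculate margin of error
Margin = 2.1009 × 0.2563 = 0.5385

Step 3: Construct interval
CI = 2.4381 ± 0.5385
CI = (1.8996, 2.9766)

Interpretation: intervals built this way capture the true β₁ in 95% of repeated samples; here the plausible range for the per-unit effect of x on y is 1.8996 to 2.9766.
The interval does not include 0, suggesting a significant linear relationship.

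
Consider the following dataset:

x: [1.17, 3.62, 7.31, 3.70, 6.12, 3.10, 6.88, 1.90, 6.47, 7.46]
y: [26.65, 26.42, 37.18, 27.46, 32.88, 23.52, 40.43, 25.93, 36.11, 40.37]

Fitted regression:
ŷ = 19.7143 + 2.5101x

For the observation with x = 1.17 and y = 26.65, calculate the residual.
Residual = 3.9989

The residual is the difference between the actual value and the predicted value:

Residual = y - ŷ

Step 1: Calculate predicted value
ŷ = 19.7143 + 2.5101 × 1.17
ŷ = 22.6511

Step 2: Calculate residual
Residual = 26.65 - 22.6511
Residual = 3.9989

Interpretation: the model underestimates the actual value by 3.9989 at this point (positive residual → observation lies above the fitted line).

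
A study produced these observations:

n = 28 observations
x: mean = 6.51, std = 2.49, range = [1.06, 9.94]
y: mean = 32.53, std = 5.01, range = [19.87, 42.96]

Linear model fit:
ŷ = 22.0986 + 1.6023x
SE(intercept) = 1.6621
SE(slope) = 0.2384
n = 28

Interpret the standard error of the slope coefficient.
SE(β̂₁) = 0.2384 is the estimated standard deviation of the slope estimate across repeated samples; relative to β̂₁ = 1.6023 that is 14.9%, a precise estimate.

SE(β̂₁) = s / √Sxx, where s is the residual standard deviation and Sxx = Σ(x − x̄)². It is the yardstick for how far β̂₁ = 1.6023 could plausibly be from the true slope.

Relative precision:
- SE / |β̂₁| = 0.2384 / 1.6023 = 14.9%
- Rule of thumb (under 20%: precise; 20% to under 50%: moderately precise; 50% or more: imprecise) → precise

Link to the t-test: t = β̂₁ / SE(β̂₁) = 1.6023 / 0.2384 = 6.7211, the statistic for H₀: β₁ = 0.

What drives SE(β̂₁): more residual scatter → larger SE; wider spread of x values → smaller SE; larger n (here n = 28) → smaller SE.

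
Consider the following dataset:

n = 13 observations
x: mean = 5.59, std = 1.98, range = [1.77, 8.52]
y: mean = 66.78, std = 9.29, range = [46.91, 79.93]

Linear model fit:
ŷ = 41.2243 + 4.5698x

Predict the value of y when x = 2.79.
ŷ = 53.9740

Plug x = 2.79 into the fitted line:

ŷ = 41.2243 + 4.5698 × 2.79
ŷ = 41.2243 + 12.7497
ŷ = 53.9740

This is a point prediction; actual observations scatter around it by roughly the residual standard deviation.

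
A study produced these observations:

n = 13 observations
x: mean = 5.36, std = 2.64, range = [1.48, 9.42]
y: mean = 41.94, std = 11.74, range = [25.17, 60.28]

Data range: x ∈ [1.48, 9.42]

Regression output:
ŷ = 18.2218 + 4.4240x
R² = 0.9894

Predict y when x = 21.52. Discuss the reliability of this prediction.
ŷ = 113.4263, but this is extrapolation (above the data range [1.48, 9.42]) and may be unreliable.

Prediction calculation:
ŷ = 18.2218 + 4.4240 × 21.52
ŷ = 113.4263

Reliability:
- Data range: x ∈ [1.48, 9.42]
- Prediction point: x = 21.52 is 12.10 units above the observed range → this is EXTRAPOLATION, not interpolation

Why that matters here:
- Real relationships often flatten, saturate, or turn nonlinear at extremes
- There are no observations near this x to validate the fitted line there

The R² = 0.9894 only validates the fit within [1.48, 9.42]; treat ŷ = 113.4263 with caution.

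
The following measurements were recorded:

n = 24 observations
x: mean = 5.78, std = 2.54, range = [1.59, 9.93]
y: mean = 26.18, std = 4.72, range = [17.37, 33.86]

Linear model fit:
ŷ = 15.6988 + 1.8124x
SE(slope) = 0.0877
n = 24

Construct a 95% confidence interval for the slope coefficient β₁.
The 95% CI for β₁ is (1.6305, 1.9943)

Confidence interval for the slope:

The 95% CI for β₁ is: β̂₁ ± t*(α/2, n-2) × SE(β̂₁)

Step 1: Find critical t-value
- Confidence level = 0.95
- Degrees of freedom = n - 2 = 24 - 2 = 22
- t*(α/2, 22) = 2.0739

Step 2: Calculate margin of error
Margin = 2.0739 × 0.0877 = 0.1819

Step 3: Construct interval
CI = 1.8124 ± 0.1819
CI = (1.6305, 1.9943)

Interpretation: each one-unit increase in x is associated with a change in mean y of between 1.6305 and 1.9943, with 95% confidence.
Both endpoints are positive, so the data support a genuinely positive slope at this confidence level.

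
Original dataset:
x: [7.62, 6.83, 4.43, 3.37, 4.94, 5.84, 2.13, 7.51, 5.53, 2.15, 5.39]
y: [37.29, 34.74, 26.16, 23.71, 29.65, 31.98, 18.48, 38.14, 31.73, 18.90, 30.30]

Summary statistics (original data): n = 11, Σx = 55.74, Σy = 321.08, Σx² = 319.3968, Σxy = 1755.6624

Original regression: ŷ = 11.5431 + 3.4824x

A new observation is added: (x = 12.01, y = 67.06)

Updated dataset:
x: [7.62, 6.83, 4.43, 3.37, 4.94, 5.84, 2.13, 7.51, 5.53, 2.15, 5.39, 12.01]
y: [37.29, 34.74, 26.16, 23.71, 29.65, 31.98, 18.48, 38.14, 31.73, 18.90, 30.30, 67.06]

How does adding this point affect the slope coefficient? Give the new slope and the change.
The slope changes from 3.4824 to 4.5565 (change of +1.0741, or +30.8%).

x = 12.01 lies well outside the original x-range [2.13, 7.62] (x̄ ≈ 5.07), so this observation has high leverage and can move the slope substantially.

Step 1: Update the sums with the new point (n goes from 11 to 12)
Σx  = 55.74 + 12.01 = 67.75
Σy  = 321.08 + 67.06 = 388.14
Σx² = 319.3968 + 12.01² = 319.3968 + 144.2401 = 463.6369
Σxy = 1755.6624 + 12.01×67.06 = 1755.6624 + 805.3906 = 2561.0530

Step 2: Recompute the slope with b₁ = (nΣxy − ΣxΣy) / (nΣx² − (Σx)²)
Numerator   = 12×2561.0530 − 67.75×388.14 = 30732.6360 − 26296.4850 = 4436.1510
Denominator = 12×463.6369 − 67.75² = 5563.6428 − 4590.0625 = 973.5803
b₁(new) = 4436.1510 / 973.5803 = 4.5565

(Same formula on the original sums: (11×1755.6624 − 55.74×321.08) / (11×319.3968 − 55.74²) = 1415.2872 / 406.4172 = 3.4824, matching the given fit.)

Step 3: Change in slope
Δβ₁ = 4.5565 − 3.4824 = +1.0741
Relative change = +1.0741 / 3.4824 × 100% = +30.8%
→ the slope increases when the point is added.

A high-leverage point only changes the slope if it is off the original line; here y = 67.06 is above the original trend, so the slope increases.
In practice: investigate whether it comes from the same population as the rest of the sample.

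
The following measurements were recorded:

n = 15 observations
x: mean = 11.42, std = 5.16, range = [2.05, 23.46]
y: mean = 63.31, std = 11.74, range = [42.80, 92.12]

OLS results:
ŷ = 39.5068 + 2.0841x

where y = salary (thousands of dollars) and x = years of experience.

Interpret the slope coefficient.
An increase of one year in experience is associated with a 2.0841 thousand dollars increase in predicted salary.

The slope β₁ = 2.0841 gives the rate at which the fitted salary changes with experience.

Interpretation:
- Experience up by 1 year → predicted salary increases by 2.0841 thousand dollars
- The effect is assumed constant over the observed range of x (linearity)

(β₀ = 39.5068 is the fitted value at x = 0 and is not part of the slope interpretation.)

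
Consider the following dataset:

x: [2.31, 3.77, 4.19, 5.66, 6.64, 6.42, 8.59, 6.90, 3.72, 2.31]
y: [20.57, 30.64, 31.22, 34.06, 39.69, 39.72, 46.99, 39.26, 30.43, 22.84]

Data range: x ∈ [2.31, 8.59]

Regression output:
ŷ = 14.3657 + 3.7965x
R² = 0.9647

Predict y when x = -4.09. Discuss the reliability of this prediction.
The equation gives ŷ = -1.1620; however x = -4.09 is 6.40 units below the observed range, so this extrapolated value should not be trusted.

Prediction calculation:
ŷ = 14.3657 + 3.7965 × (-4.09)
ŷ = -1.1620

Reliability:
- Data range: x ∈ [2.31, 8.59]
- Prediction point: x = -4.09 is 6.40 units below the observed range → this is EXTRAPOLATION, not interpolation

Why that matters here:
- R² describes fit only over the sampled x values; it says nothing about behaviour beyond them
- The standard error of prediction grows with (x − x̄)², and x = -4.09 is far from x̄ = 5.05
- The linear relationship may not hold outside the observed range

Report the number if required, but flag clearly that it is an extrapolation.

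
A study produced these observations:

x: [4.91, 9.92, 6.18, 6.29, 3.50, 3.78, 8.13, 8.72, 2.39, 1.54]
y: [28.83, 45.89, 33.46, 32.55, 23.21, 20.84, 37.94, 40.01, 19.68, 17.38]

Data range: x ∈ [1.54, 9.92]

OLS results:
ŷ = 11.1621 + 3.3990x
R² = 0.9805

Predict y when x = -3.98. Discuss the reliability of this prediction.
ŷ = -2.3659, but this is extrapolation (below the data range [1.54, 9.92]) and may be unreliable.

Prediction calculation:
ŷ = 11.1621 + 3.3990 × (-3.98)
ŷ = -2.3659

Reliability:
- Data range: x ∈ [1.54, 9.92]
- Prediction point: x = -3.98 is 5.52 units below the observed range → this is EXTRAPOLATION, not interpolation

Why that matters here:
- Real relationships often flatten, saturate, or turn nonlinear at extremes
- R² describes fit only over the sampled x values; it says nothing about behaviour beyond them

Report the number if required, but flag clearly that it is an extrapolation.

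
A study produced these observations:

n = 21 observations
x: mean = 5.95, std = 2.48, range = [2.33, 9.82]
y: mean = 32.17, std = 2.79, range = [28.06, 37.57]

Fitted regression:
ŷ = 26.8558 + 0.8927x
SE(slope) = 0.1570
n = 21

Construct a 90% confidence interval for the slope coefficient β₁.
The 90% CI for β₁ is (0.6212, 1.1642)

Confidence interval for the slope:

The 90% CI for β₁ is: β̂₁ ± t*(α/2, n-2) × SE(β̂₁)

Step 1: Find critical t-value
- Confidence level = 0.9
- Degrees of freedom = n - 2 = 21 - 2 = 19
- t*(α/2, 19) = 1.7291

Step 2: Calculate margin of error
Margin = 1.7291 × 0.1570 = 0.2715

Step 3: Construct interval
CI = 0.8927 ± 0.2715
CI = (0.6212, 1.1642)

Interpretation: intervals built this way capture the true β₁ in 90% of repeated samples; here the plausible range for the per-unit effect of x on y is 0.6212 to 1.1642.
Since 0 is outside the interval, a two-sided test at α = 0.10 would reject H₀: β₁ = 0.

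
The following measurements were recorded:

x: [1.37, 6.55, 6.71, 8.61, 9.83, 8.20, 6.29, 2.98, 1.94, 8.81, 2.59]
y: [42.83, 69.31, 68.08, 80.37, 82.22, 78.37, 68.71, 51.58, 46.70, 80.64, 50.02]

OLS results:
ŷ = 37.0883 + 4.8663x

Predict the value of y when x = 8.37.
ŷ = 77.8192

x = 8.37 lies inside the observed range [1.37, 9.83], so the fitted equation applies directly:

ŷ = 37.0883 + 4.8663 × 8.37
ŷ = 37.0883 + 40.7309
ŷ = 77.8192

This is a point prediction; actual observations scatter around it by roughly the residual standard deviation.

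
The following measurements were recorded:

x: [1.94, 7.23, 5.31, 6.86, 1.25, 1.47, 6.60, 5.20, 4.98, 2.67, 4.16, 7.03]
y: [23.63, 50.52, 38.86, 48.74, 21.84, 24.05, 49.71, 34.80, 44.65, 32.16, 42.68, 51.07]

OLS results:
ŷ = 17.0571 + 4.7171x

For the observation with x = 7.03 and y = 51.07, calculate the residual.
Residual = 0.8517

The residual is the difference between the actual value and the predicted value:

Residual = y - ŷ

Step 1: Calculate predicted value
ŷ = 17.0571 + 4.7171 × 7.03
ŷ = 50.2183

Step 2: Calculate residual
Residual = 51.07 - 50.2183
Residual = 0.8517

Interpretation: the model underestimates the actual value by 0.8517 at this point (positive residual → observation lies above the fitted line).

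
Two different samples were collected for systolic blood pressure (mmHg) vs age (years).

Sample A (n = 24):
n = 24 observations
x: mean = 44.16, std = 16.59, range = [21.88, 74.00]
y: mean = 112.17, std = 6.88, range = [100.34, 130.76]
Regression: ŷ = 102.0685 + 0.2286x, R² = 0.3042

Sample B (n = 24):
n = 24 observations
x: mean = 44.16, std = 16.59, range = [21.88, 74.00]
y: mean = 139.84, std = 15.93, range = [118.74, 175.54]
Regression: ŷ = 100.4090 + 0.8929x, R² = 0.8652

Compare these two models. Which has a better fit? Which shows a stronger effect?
Model B has the better fit (R² = 0.8652 vs 0.3042). Model B shows the stronger effect (|β₁| = 0.8929 vs 0.2286).

Model Comparison:

Goodness of fit (R²):
- Model A: R² = 0.3042 → 30.42% of variance in blood pressure explained
- Model B: R² = 0.8652 → 86.52% of variance in blood pressure explained
- 0.8652 > 0.3042 → Model B has the better fit

Which has the larger per-year effect? (|β₁|)
- Model A: β₁ = 0.2286 → predicted blood pressure rises 0.2286 mmHg per additional year of age
- Model B: β₁ = 0.8929 → predicted blood pressure rises 0.8929 mmHg per additional year of age
- |0.2286| < |0.8929| → Model B shows the stronger marginal effect

Notes:
- A better fit (higher R²) doesn't necessarily mean a more important relationship.
- A steeper slope doesn't make a better model if the scatter around the line is large.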